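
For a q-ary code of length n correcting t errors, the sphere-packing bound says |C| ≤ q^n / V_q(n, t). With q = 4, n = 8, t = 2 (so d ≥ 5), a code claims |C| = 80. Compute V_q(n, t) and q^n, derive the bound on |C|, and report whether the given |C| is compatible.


V_q(n, t) = 277, q^n = 65536, Hamming bound = 236, |C| = 80 ≤ bound (satisfied).

Step 1: Compute V_q(n, t) = Σ_{j=0}^2 C(n, j) (q−1)^j.
  j = 0: C(8,0)·(3)^0 = 1·1 = 1.
  j = 1: C(8,1)·(3)^1 = 8·3 = 24.
  j = 2: C(8,2)·(3)^2 = 28·9 = 252.
  V_q(n, t) = 1 + 24 + 252 = 277.
Step 2: q^n = 4^8 = 65536.
Step 3: Hamming bound ⌊q^n / V_q(n,t)⌋ = ⌊65536/277⌋ = 236.
Step 4: Compare |C| = 80 to 236: satisfied.
The claimed |C| lies below the Hamming bound.


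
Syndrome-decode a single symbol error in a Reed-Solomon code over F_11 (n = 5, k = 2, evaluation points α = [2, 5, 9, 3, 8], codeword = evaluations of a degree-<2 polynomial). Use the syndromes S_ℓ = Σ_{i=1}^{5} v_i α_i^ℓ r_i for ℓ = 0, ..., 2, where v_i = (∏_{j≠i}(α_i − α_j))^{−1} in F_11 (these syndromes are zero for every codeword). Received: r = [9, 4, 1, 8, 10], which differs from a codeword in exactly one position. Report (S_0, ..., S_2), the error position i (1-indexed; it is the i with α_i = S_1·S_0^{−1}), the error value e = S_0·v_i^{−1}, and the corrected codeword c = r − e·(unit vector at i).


S = (5, 4, 1), error at position 4, error magnitude e = 8, c = [9, 4, 1, 0, 10].

Step 1: column multipliers v_i = (∏_{j≠i}(α_i − α_j))^{−1} mod 11.
  i = 1 (α = 2): (2−5)(2−9)(2−3)(2−8) = (−3)·(−7)·(−1)·(−6) = 126 ≡ 5, so v_1 = 5^{−1} = 9 (mod 11).
  i = 2 (α = 5): (5−2)(5−9)(5−3)(5−8) = 3·(−4)·2·(−3) = 72 ≡ 6, so v_2 = 6^{−1} = 2 (mod 11).
  i = 3 (α = 9): (9−2)(9−5)(9−3)(9−8) = 7·4·6·1 = 168 ≡ 3, so v_3 = 3^{−1} = 4 (mod 11).
  i = 4 (α = 3): (3−2)(3−5)(3−9)(3−8) = 1·(−2)·(−6)·(−5) = −60 ≡ 6, so v_4 = 6^{−1} = 2 (mod 11).
  i = 5 (α = 8): (8−2)(8−5)(8−9)(8−3) = 6·3·(−1)·5 = −90 ≡ 9, so v_5 = 9^{−1} = 5 (mod 11).
  v = [9, 2, 4, 2, 5].
Step 2: syndromes of r = [9, 4, 1, 8, 10] (all sums mod 11).
  S_0 = Σ v_i r_i = 9·9 + 2·4 + 4·1 + 2·8 + 5·10 = 159 ≡ 5.
  S_1 = Σ v_i α_i r_i = 9·2·9 + 2·5·4 + 4·9·1 + 2·3·8 + 5·8·10 = 686 ≡ 4.
  α_i^2 mod 11 = [4, 3, 4, 9, 9].
  S_2 = Σ v_i α_i^2 r_i = 9·4·9 + 2·3·4 + 4·4·1 + 2·9·8 + 5·9·10 = 958 ≡ 1.
  S = (5, 4, 1) ≠ 0, so r is not a codeword (an error is present).
Step 3: locate the error. For a single error e at position i, S_ℓ = v_i·e·α_i^ℓ, so α_err = S_1/S_0.
  S_0^{−1} = 5^{−1} = 9 (mod 11), so α_err = 4·9 = 36 ≡ 3 = α_4. Error position i = 4.
  Consistency check: S_2/S_1 = 1·3 = 3 ≡ 3 = α_err ✓ (single-error assumption holds).
Step 4: error magnitude e = S_0/v_4 = S_0·∏_{j≠4}(α_4 − α_j) = 5·6 = 30 ≡ 8 (mod 11).
Step 5: correct position 4: c_4 = r_4 − e = 8 − 8 ≡ 0 (mod 11). Hence c = [9, 4, 1, 0, 10].
  Check: interpolating c through the α_i gives m(x) = 5 + 2·x (degree < 2) with m(α_i) = c_i for every i, so c is indeed a codeword.


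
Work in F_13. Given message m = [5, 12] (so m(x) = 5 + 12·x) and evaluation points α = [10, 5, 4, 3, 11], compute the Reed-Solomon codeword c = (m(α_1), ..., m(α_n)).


c = [8, 0, 1, 2, 7]

Message polynomial: m(x) = 5 + 12·x (mod 13).
For each evaluation point α_i, compute m(α_i) mod 13:
  α_1 = 10: Horner steps 12 → 8, so m(10) = 8.
  α_2 = 5: Horner steps 12 → 0, so m(5) = 0.
  α_3 = 4: Horner steps 12 → 1, so m(4) = 1.
  α_4 = 3: Horner steps 12 → 2, so m(3) = 2.
  α_5 = 11: Horner steps 12 → 7, so m(11) = 7.
Codeword c = [8, 0, 1, 2, 7] ∈ F_13^5.


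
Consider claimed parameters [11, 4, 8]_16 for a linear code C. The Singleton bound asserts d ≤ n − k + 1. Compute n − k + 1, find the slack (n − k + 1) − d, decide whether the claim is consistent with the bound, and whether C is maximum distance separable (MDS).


Singleton RHS = n − k + 1 = 8, slack = 0, bound satisfied, MDS.

Singleton bound: d ≤ n − k + 1.
Here n = 11, k = 4, so n − k + 1 = 8.
Given d = 8, check d ≤ 8: YES.
Slack = (n − k + 1) − d = 0.
The code is MDS (slack = 0).
Description: the claimed parameters are [11, 4, 8]_16; such a code would be MDS (meets Singleton bound).


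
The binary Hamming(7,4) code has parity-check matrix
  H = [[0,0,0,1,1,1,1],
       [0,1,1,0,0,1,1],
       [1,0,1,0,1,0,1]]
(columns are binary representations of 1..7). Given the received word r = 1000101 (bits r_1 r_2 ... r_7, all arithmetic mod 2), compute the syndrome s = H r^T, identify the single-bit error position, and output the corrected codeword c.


s = (0, 1, 1)^T, error position = 3, corrected codeword c = 1010101

Compute s = H r^T mod 2 one row at a time:
  s_1 = 0 + 1 + 0 + 1 = 2 ≡ 0 (mod 2).
  s_2 = 0 + 0 + 0 + 1 = 1 ≡ 1 (mod 2).
  s_3 = 1 + 0 + 1 + 1 = 3 ≡ 1 (mod 2).
s = (0, 1, 1)^T — this equals column 3 of H (binary 011), so error is at position 3.
Correct: flip bit 3 of r = 1000101 to get c = 1010101.


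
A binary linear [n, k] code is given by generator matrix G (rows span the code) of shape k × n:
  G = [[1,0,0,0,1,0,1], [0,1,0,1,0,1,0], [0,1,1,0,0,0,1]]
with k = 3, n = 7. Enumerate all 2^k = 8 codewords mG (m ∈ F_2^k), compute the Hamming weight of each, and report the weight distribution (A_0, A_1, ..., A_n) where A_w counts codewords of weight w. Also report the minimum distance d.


Weight distribution: A_0 = 1, A_3 = 3, A_4 = 2, A_5 = 1, A_6 = 1. Minimum distance d = 3.

Enumerate all 2^3 = 8 messages m ∈ F_2^3.
For each, compute codeword c = mG in F_2^7, then tally its weight.
  m = 000 → c = 0000000, weight = 0.
  m = 100 → c = 1000101, weight = 3.
  m = 010 → c = 0101010, weight = 3.
  m = 110 → c = 1101111, weight = 6.
  m = 001 → c = 0110001, weight = 3.
  m = 101 → c = 1110100, weight = 4.
  m = 011 → c = 0011011, weight = 4.
  m = 111 → c = 1011110, weight = 5.
Tally weights:
  weight 0: 1 codewords.
  weight 3: 3 codewords.
  weight 4: 2 codewords.
  weight 5: 1 codewords.
  weight 6: 1 codewords.
Minimum distance d = smallest w > 0 with A_w > 0 = 3.
Sanity: Σ A_w = 8 = 2^3 = 8 ✓.


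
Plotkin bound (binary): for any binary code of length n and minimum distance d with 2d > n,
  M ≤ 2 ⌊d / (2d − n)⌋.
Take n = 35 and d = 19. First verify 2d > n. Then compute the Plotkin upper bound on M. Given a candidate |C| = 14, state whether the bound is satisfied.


Plotkin bound M ≤ 12; given |C| = 14 > bound (violated).

Check applicability: 2d = 38, n = 35.
2d − n = 3 > 0, so Plotkin applies.
Compute d/(2d−n) = 19/3 ≈ 6.3333.
⌊d/(2d−n)⌋ = 6.
Plotkin bound: M ≤ 2·6 = 12.
Given |C| = 14, check: VIOLATED.
This |C| is above the Plotkin bound, so no binary code with n = 35, d = 19 and 14 codewords exists.


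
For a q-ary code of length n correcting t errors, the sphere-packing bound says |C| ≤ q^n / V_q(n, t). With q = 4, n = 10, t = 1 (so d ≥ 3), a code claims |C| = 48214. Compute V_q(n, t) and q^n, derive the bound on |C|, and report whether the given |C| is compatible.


V_q(n, t) = 31, q^n = 1048576, Hamming bound = 33825, |C| = 48214 > bound (violated).

Step 1: Compute V_q(n, t) = Σ_{j=0}^1 C(n, j) (q−1)^j.
  j = 0: C(10,0)·(3)^0 = 1·1 = 1.
  j = 1: C(10,1)·(3)^1 = 10·3 = 30.
  V_q(n, t) = 1 + 30 = 31.
Step 2: q^n = 4^10 = 1048576.
Step 3: Hamming bound ⌊q^n / V_q(n,t)⌋ = ⌊1048576/31⌋ = 33825.
Step 4: Compare |C| = 48214 to 33825: violated.
The claimed |C| lies above the Hamming bound, so no 4-ary code of length 10 with d ≥ 3 can have 48214 codewords.


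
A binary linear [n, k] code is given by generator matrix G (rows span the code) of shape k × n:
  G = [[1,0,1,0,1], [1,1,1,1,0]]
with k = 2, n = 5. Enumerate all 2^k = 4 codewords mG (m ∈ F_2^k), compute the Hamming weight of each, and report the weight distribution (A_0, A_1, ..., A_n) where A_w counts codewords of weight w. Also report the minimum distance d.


Weight distribution: A_0 = 1, A_3 = 2, A_4 = 1. Minimum distance d = 3.

Enumerate all 2^2 = 4 messages m ∈ F_2^2.
For each, compute codeword c = mG in F_2^5, then tally its weight.
  m = 00 → c = 00000, weight = 0.
  m = 10 → c = 10101, weight = 3.
  m = 01 → c = 11110, weight = 4.
  m = 11 → c = 01011, weight = 3.
Tally weights:
  weight 0: 1 codewords.
  weight 3: 2 codewords.
  weight 4: 1 codewords.
Minimum distance d = smallest w > 0 with A_w > 0 = 3.
Sanity: Σ A_w = 4 = 2^2 = 4 ✓.


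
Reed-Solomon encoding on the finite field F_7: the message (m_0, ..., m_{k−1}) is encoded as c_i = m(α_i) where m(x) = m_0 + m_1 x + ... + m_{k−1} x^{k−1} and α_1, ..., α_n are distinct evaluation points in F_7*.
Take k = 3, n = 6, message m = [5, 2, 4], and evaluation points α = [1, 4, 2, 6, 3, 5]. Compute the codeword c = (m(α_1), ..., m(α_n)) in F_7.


c = [4, 0, 4, 0, 5, 3]

Message polynomial: m(x) = 5 + 2·x + 4·x^2 (mod 7).
For each evaluation point α_i, compute m(α_i) mod 7:
  α_1 = 1: Horner steps 4 → 6 → 4, so m(1) = 4.
  α_2 = 4: Horner steps 4 → 4 → 0, so m(4) = 0.
  α_3 = 2: Horner steps 4 → 3 → 4, so m(2) = 4.
  α_4 = 6: Horner steps 4 → 5 → 0, so m(6) = 0.
  α_5 = 3: Horner steps 4 → 0 → 5, so m(3) = 5.
  α_6 = 5: Horner steps 4 → 1 → 3, so m(5) = 3.
Codeword c = [4, 0, 4, 0, 5, 3] ∈ F_7^6.


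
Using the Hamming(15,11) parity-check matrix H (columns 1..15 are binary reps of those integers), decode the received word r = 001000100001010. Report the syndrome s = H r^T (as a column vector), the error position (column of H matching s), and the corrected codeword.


s = (0, 1, 1, 0)^T, error position = 6, corrected codeword c = 001001100001010

Compute s = H r^T mod 2 one row at a time:
  s_1 = 0 + 0 + 0 + 0 + 1 + 0 + 1 + 0 = 2 ≡ 0 (mod 2).
  s_2 = 0 + 0 + 0 + 1 + 1 + 0 + 1 + 0 = 3 ≡ 1 (mod 2).
  s_3 = 0 + 1 + 0 + 1 + 0 + 0 + 1 + 0 = 3 ≡ 1 (mod 2).
  s_4 = 0 + 1 + 0 + 1 + 0 + 0 + 0 + 0 = 2 ≡ 0 (mod 2).
s = (0, 1, 1, 0)^T — this equals column 6 of H (binary 0110), so error is at position 6.
Correct: flip bit 6 of r = 001000100001010 to get c = 001001100001010.


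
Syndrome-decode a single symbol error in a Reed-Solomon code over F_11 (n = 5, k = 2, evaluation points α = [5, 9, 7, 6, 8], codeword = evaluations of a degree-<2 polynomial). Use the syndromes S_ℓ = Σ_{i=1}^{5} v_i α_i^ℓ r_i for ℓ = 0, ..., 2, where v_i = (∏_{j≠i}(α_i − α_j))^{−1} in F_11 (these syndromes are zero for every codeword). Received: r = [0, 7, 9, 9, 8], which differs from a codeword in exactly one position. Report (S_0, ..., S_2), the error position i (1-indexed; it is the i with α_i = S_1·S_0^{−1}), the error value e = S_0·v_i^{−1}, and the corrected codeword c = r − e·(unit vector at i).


S = (2, 1, 6), error at position 4, error magnitude e = 10, c = [0, 7, 9, 10, 8].

Step 1: column multipliers v_i = (∏_{j≠i}(α_i − α_j))^{−1} mod 11.
  i = 1 (α = 5): (5−9)(5−7)(5−6)(5−8) = (−4)·(−2)·(−1)·(−3) = 24 ≡ 2, so v_1 = 2^{−1} = 6 (mod 11).
  i = 2 (α = 9): (9−5)(9−7)(9−6)(9−8) = 4·2·3·1 = 24 ≡ 2, so v_2 = 2^{−1} = 6 (mod 11).
  i = 3 (α = 7): (7−5)(7−9)(7−6)(7−8) = 2·(−2)·1·(−1) = 4 ≡ 4, so v_3 = 4^{−1} = 3 (mod 11).
  i = 4 (α = 6): (6−5)(6−9)(6−7)(6−8) = 1·(−3)·(−1)·(−2) = −6 ≡ 5, so v_4 = 5^{−1} = 9 (mod 11).
  i = 5 (α = 8): (8−5)(8−9)(8−7)(8−6) = 3·(−1)·1·2 = −6 ≡ 5, so v_5 = 5^{−1} = 9 (mod 11).
  v = [6, 6, 3, 9, 9].
Step 2: syndromes of r = [0, 7, 9, 9, 8] (all sums mod 11).
  S_0 = Σ v_i r_i = 6·0 + 6·7 + 3·9 + 9·9 + 9·8 = 222 ≡ 2.
  S_1 = Σ v_i α_i r_i = 6·5·0 + 6·9·7 + 3·7·9 + 9·6·9 + 9·8·8 = 1629 ≡ 1.
  α_i^2 mod 11 = [3, 4, 5, 3, 9].
  S_2 = Σ v_i α_i^2 r_i = 6·3·0 + 6·4·7 + 3·5·9 + 9·3·9 + 9·9·8 = 1194 ≡ 6.
  S = (2, 1, 6) ≠ 0, so r is not a codeword (an error is present).
Step 3: locate the error. For a single error e at position i, S_ℓ = v_i·e·α_i^ℓ, so α_err = S_1/S_0.
  S_0^{−1} = 2^{−1} = 6 (mod 11), so α_err = 1·6 = 6 ≡ 6 = α_4. Error position i = 4.
  Consistency check: S_2/S_1 = 6·1 = 6 ≡ 6 = α_err ✓ (single-error assumption holds).
Step 4: error magnitude e = S_0/v_4 = S_0·∏_{j≠4}(α_4 − α_j) = 2·5 = 10 ≡ 10 (mod 11).
Step 5: correct position 4: c_4 = r_4 − e = 9 − 10 ≡ 10 (mod 11). Hence c = [0, 7, 9, 10, 8].
  Check: interpolating c through the α_i gives m(x) = 5 + 10·x (degree < 2) with m(α_i) = c_i for every i, so c is indeed a codeword.


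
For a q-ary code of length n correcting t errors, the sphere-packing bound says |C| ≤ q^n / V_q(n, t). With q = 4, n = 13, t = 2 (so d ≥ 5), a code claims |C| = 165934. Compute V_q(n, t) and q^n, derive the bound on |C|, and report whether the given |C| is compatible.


V_q(n, t) = 742, q^n = 67108864, Hamming bound = 90443, |C| = 165934 > bound (violated).

Step 1: Compute V_q(n, t) = Σ_{j=0}^2 C(n, j) (q−1)^j.
  j = 0: C(13,0)·(3)^0 = 1·1 = 1.
  j = 1: C(13,1)·(3)^1 = 13·3 = 39.
  j = 2: C(13,2)·(3)^2 = 78·9 = 702.
  V_q(n, t) = 1 + 39 + 702 = 742.
Step 2: q^n = 4^13 = 67108864.
Step 3: Hamming bound ⌊q^n / V_q(n,t)⌋ = ⌊67108864/742⌋ = 90443.
Step 4: Compare |C| = 165934 to 90443: violated.
The claimed |C| lies above the Hamming bound, so no 4-ary code of length 13 with d ≥ 5 can have 165934 codewords.


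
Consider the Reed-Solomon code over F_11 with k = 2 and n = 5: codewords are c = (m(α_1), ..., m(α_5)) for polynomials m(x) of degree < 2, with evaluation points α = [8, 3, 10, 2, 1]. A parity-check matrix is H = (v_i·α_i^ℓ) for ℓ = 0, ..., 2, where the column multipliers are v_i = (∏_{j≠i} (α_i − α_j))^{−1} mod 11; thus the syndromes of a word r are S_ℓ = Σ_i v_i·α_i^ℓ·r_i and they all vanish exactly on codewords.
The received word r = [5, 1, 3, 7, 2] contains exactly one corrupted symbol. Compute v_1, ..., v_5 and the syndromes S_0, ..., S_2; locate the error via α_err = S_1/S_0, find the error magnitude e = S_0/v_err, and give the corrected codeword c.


S = (5, 7, 1), error at position 1, error magnitude e = 1, c = [4, 1, 3, 7, 2].

Step 1: column multipliers v_i = (∏_{j≠i}(α_i − α_j))^{−1} mod 11.
  i = 1 (α = 8): (8−3)(8−10)(8−2)(8−1) = 5·(−2)·6·7 = −420 ≡ 9, so v_1 = 9^{−1} = 5 (mod 11).
  i = 2 (α = 3): (3−8)(3−10)(3−2)(3−1) = (−5)·(−7)·1·2 = 70 ≡ 4, so v_2 = 4^{−1} = 3 (mod 11).
  i = 3 (α = 10): (10−8)(10−3)(10−2)(10−1) = 2·7·8·9 = 1008 ≡ 7, so v_3 = 7^{−1} = 8 (mod 11).
  i = 4 (α = 2): (2−8)(2−3)(2−10)(2−1) = (−6)·(−1)·(−8)·1 = −48 ≡ 7, so v_4 = 7^{−1} = 8 (mod 11).
  i = 5 (α = 1): (1−8)(1−3)(1−10)(1−2) = (−7)·(−2)·(−9)·(−1) = 126 ≡ 5, so v_5 = 5^{−1} = 9 (mod 11).
  v = [5, 3, 8, 8, 9].
Step 2: syndromes of r = [5, 1, 3, 7, 2] (all sums mod 11).
  S_0 = Σ v_i r_i = 5·5 + 3·1 + 8·3 + 8·7 + 9·2 = 126 ≡ 5.
  S_1 = Σ v_i α_i r_i = 5·8·5 + 3·3·1 + 8·10·3 + 8·2·7 + 9·1·2 = 579 ≡ 7.
  α_i^2 mod 11 = [9, 9, 1, 4, 1].
  S_2 = Σ v_i α_i^2 r_i = 5·9·5 + 3·9·1 + 8·1·3 + 8·4·7 + 9·1·2 = 518 ≡ 1.
  S = (5, 7, 1) ≠ 0, so r is not a codeword (an error is present).
Step 3: locate the error. For a single error e at position i, S_ℓ = v_i·e·α_i^ℓ, so α_err = S_1/S_0.
  S_0^{−1} = 5^{−1} = 9 (mod 11), so α_err = 7·9 = 63 ≡ 8 = α_1. Error position i = 1.
  Consistency check: S_2/S_1 = 1·8 = 8 ≡ 8 = α_err ✓ (single-error assumption holds).
Step 4: error magnitude e = S_0/v_1 = S_0·∏_{j≠1}(α_1 − α_j) = 5·9 = 45 ≡ 1 (mod 11).
Step 5: correct position 1: c_1 = r_1 − e = 5 − 1 ≡ 4 (mod 11). Hence c = [4, 1, 3, 7, 2].
  Check: interpolating c through the α_i gives m(x) = 8 + 5·x (degree < 2) with m(α_i) = c_i for every i, so c is indeed a codeword.


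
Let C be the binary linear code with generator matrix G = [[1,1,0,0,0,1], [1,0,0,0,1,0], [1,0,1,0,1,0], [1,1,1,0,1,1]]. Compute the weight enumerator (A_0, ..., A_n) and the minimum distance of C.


Weight distribution: A_0 = 1, A_1 = 3, A_2 = 4, A_3 = 4, A_4 = 3, A_5 = 1. Minimum distance d = 1.

Enumerate all 2^4 = 16 messages m ∈ F_2^4.
For each, compute codeword c = mG in F_2^6, then tally its weight.
  m = 0000 → c = 000000, weight = 0.
  m = 1000 → c = 110001, weight = 3.
  m = 0100 → c = 100010, weight = 2.
  m = 1100 → c = 010011, weight = 3.
  m = 0010 → c = 101010, weight = 3.
  m = 1010 → c = 011011, weight = 4.
  m = 0110 → c = 001000, weight = 1.
  m = 1110 → c = 111001, weight = 4.
  m = 0001 → c = 111011, weight = 5.
  m = 1001 → c = 001010, weight = 2.
  m = 0101 → c = 011001, weight = 3.
  m = 1101 → c = 101000, weight = 2.
  m = 0011 → c = 010001, weight = 2.
  m = 1011 → c = 100000, weight = 1.
  m = 0111 → c = 110011, weight = 4.
  m = 1111 → c = 000010, weight = 1.
Tally weights:
  weight 0: 1 codewords.
  weight 1: 3 codewords.
  weight 2: 4 codewords.
  weight 3: 4 codewords.
  weight 4: 3 codewords.
  weight 5: 1 codewords.
Minimum distance d = smallest w > 0 with A_w > 0 = 1.
Sanity: Σ A_w = 16 = 2^4 = 16 ✓.


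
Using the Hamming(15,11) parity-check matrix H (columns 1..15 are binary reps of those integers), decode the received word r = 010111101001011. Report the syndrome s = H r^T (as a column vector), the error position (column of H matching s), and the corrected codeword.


s = (0, 1, 1, 0)^T, error position = 6, corrected codeword c = 010110101001011

Compute s = H r^T mod 2 one row at a time:
  s_1 = 0 + 1 + 0 + 0 + 1 + 0 + 1 + 1 = 4 ≡ 0 (mod 2).
  s_2 = 1 + 1 + 1 + 1 + 1 + 0 + 1 + 1 = 7 ≡ 1 (mod 2).
  s_3 = 1 + 0 + 1 + 1 + 0 + 0 + 1 + 1 = 5 ≡ 1 (mod 2).
  s_4 = 0 + 0 + 1 + 1 + 1 + 0 + 0 + 1 = 4 ≡ 0 (mod 2).
s = (0, 1, 1, 0)^T — this equals column 6 of H (binary 0110), so error is at position 6.
Correct: flip bit 6 of r = 010111101001011 to get c = 010110101001011.


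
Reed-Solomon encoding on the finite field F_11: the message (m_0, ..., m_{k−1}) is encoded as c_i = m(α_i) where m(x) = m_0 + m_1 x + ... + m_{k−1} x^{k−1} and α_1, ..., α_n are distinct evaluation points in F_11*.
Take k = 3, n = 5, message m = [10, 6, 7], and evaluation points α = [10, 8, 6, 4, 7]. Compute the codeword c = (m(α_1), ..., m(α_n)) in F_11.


c = [0, 0, 1, 3, 10]

Message polynomial: m(x) = 10 + 6·x + 7·x^2 (mod 11).
For each evaluation point α_i, compute m(α_i) mod 11:
  α_1 = 10: Horner steps 7 → 10 → 0, so m(10) = 0.
  α_2 = 8: Horner steps 7 → 7 → 0, so m(8) = 0.
  α_3 = 6: Horner steps 7 → 4 → 1, so m(6) = 1.
  α_4 = 4: Horner steps 7 → 1 → 3, so m(4) = 3.
  α_5 = 7: Horner steps 7 → 0 → 10, so m(7) = 10.
Codeword c = [0, 0, 1, 3, 10] ∈ F_11^5.


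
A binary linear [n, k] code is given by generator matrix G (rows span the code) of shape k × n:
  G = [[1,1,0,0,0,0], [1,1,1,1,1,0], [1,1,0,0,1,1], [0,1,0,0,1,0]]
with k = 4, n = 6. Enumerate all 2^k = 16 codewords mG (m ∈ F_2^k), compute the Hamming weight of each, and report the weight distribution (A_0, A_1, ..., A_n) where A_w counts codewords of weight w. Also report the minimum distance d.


Weight distribution: A_0 = 1, A_2 = 6, A_3 = 4, A_4 = 1, A_5 = 4. Minimum distance d = 2.

Enumerate all 2^4 = 16 messages m ∈ F_2^4.
For each, compute codeword c = mG in F_2^6, then tally its weight.
  m = 0000 → c = 000000, weight = 0.
  m = 1000 → c = 110000, weight = 2.
  m = 0100 → c = 111110, weight = 5.
  m = 1100 → c = 001110, weight = 3.
  m = 0010 → c = 110011, weight = 4.
  m = 1010 → c = 000011, weight = 2.
  m = 0110 → c = 001101, weight = 3.
  m = 1110 → c = 111101, weight = 5.
  m = 0001 → c = 010010, weight = 2.
  m = 1001 → c = 100010, weight = 2.
  m = 0101 → c = 101100, weight = 3.
  m = 1101 → c = 011100, weight = 3.
  m = 0011 → c = 100001, weight = 2.
  m = 1011 → c = 010001, weight = 2.
  m = 0111 → c = 011111, weight = 5.
  m = 1111 → c = 101111, weight = 5.
Tally weights:
  weight 0: 1 codewords.
  weight 2: 6 codewords.
  weight 3: 4 codewords.
  weight 4: 1 codewords.
  weight 5: 4 codewords.
Minimum distance d = smallest w > 0 with A_w > 0 = 2.
Sanity: Σ A_w = 16 = 2^4 = 16 ✓.


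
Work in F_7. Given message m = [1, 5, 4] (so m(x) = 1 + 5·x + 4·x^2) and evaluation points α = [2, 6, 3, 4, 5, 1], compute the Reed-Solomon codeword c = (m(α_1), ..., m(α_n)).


c = [6, 0, 3, 1, 0, 3]

Message polynomial: m(x) = 1 + 5·x + 4·x^2 (mod 7).
For each evaluation point α_i, compute m(α_i) mod 7:
  α_1 = 2: Horner steps 4 → 6 → 6, so m(2) = 6.
  α_2 = 6: Horner steps 4 → 1 → 0, so m(6) = 0.
  α_3 = 3: Horner steps 4 → 3 → 3, so m(3) = 3.
  α_4 = 4: Horner steps 4 → 0 → 1, so m(4) = 1.
  α_5 = 5: Horner steps 4 → 4 → 0, so m(5) = 0.
  α_6 = 1: Horner steps 4 → 2 → 3, so m(1) = 3.
Codeword c = [6, 0, 3, 1, 0, 3] ∈ F_7^6.


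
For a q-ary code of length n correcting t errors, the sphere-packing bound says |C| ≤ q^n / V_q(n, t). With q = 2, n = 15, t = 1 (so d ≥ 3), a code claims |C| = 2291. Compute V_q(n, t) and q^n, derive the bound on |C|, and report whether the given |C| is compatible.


V_q(n, t) = 16, q^n = 32768, Hamming bound = 2048, |C| = 2291 > bound (violated).

Step 1: Compute V_q(n, t) = Σ_{j=0}^1 C(n, j) (q−1)^j.
  j = 0: C(15,0)·(1)^0 = 1·1 = 1.
  j = 1: C(15,1)·(1)^1 = 15·1 = 15.
  V_q(n, t) = 1 + 15 = 16.
Step 2: q^n = 2^15 = 32768.
Step 3: Hamming bound ⌊q^n / V_q(n,t)⌋ = ⌊32768/16⌋ = 2048.
Step 4: Compare |C| = 2291 to 2048: violated.
The claimed |C| lies above the Hamming bound, so no 2-ary code of length 15 with d ≥ 3 can have 2291 codewords.


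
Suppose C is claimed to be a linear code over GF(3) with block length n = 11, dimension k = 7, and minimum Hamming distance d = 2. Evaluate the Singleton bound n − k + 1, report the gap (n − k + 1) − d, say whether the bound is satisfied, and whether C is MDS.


Singleton RHS = n − k + 1 = 5, slack = 3, bound satisfied, not MDS.

Singleton bound: d ≤ n − k + 1.
Here n = 11, k = 7, so n − k + 1 = 5.
Given d = 2, check d ≤ 5: YES.
Slack = (n − k + 1) − d = 3.
The code is NOT MDS (slack = 3 > 0).
Description: the claimed parameters are [11, 7, 2]_3; such a code would be non-MDS.


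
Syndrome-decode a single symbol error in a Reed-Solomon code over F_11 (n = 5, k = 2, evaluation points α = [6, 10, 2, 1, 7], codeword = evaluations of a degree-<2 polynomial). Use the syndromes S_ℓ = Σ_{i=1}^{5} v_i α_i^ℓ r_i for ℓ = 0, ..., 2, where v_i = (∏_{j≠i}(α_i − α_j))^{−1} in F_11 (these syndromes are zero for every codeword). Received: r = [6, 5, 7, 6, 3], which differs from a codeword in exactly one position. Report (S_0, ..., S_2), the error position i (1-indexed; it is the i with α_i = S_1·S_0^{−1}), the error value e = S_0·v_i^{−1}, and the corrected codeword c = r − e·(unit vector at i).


S = (3, 3, 3), error at position 4, error magnitude e = 7, c = [6, 5, 7, 10, 3].

Step 1: column multipliers v_i = (∏_{j≠i}(α_i − α_j))^{−1} mod 11.
  i = 1 (α = 6): (6−10)(6−2)(6−1)(6−7) = (−4)·4·5·(−1) = 80 ≡ 3, so v_1 = 3^{−1} = 4 (mod 11).
  i = 2 (α = 10): (10−6)(10−2)(10−1)(10−7) = 4·8·9·3 = 864 ≡ 6, so v_2 = 6^{−1} = 2 (mod 11).
  i = 3 (α = 2): (2−6)(2−10)(2−1)(2−7) = (−4)·(−8)·1·(−5) = −160 ≡ 5, so v_3 = 5^{−1} = 9 (mod 11).
  i = 4 (α = 1): (1−6)(1−10)(1−2)(1−7) = (−5)·(−9)·(−1)·(−6) = 270 ≡ 6, so v_4 = 6^{−1} = 2 (mod 11).
  i = 5 (α = 7): (7−6)(7−10)(7−2)(7−1) = 1·(−3)·5·6 = −90 ≡ 9, so v_5 = 9^{−1} = 5 (mod 11).
  v = [4, 2, 9, 2, 5].
Step 2: syndromes of r = [6, 5, 7, 6, 3] (all sums mod 11).
  S_0 = Σ v_i r_i = 4·6 + 2·5 + 9·7 + 2·6 + 5·3 = 124 ≡ 3.
  S_1 = Σ v_i α_i r_i = 4·6·6 + 2·10·5 + 9·2·7 + 2·1·6 + 5·7·3 = 487 ≡ 3.
  α_i^2 mod 11 = [3, 1, 4, 1, 5].
  S_2 = Σ v_i α_i^2 r_i = 4·3·6 + 2·1·5 + 9·4·7 + 2·1·6 + 5·5·3 = 421 ≡ 3.
  S = (3, 3, 3) ≠ 0, so r is not a codeword (an error is present).
Step 3: locate the error. For a single error e at position i, S_ℓ = v_i·e·α_i^ℓ, so α_err = S_1/S_0.
  S_0^{−1} = 3^{−1} = 4 (mod 11), so α_err = 3·4 = 12 ≡ 1 = α_4. Error position i = 4.
  Consistency check: S_2/S_1 = 3·4 = 12 ≡ 1 = α_err ✓ (single-error assumption holds).
Step 4: error magnitude e = S_0/v_4 = S_0·∏_{j≠4}(α_4 − α_j) = 3·6 = 18 ≡ 7 (mod 11).
Step 5: correct position 4: c_4 = r_4 − e = 6 − 7 ≡ 10 (mod 11). Hence c = [6, 5, 7, 10, 3].
  Check: interpolating c through the α_i gives m(x) = 2 + 8·x (degree < 2) with m(α_i) = c_i for every i, so c is indeed a codeword.


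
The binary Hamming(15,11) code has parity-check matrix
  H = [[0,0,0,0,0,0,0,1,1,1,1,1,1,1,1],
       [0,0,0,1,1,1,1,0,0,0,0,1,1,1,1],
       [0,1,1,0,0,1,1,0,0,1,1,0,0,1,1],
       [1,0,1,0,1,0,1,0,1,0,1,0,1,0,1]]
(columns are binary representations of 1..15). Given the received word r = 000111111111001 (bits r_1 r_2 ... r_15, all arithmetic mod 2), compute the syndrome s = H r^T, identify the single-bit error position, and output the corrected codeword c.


s = (0, 0, 1, 1)^T, error position = 3, corrected codeword c = 001111111111001

Compute s = H r^T mod 2 one row at a time:
  s_1 = 1 + 1 + 1 + 1 + 1 + 0 + 0 + 1 = 6 ≡ 0 (mod 2).
  s_2 = 1 + 1 + 1 + 1 + 1 + 0 + 0 + 1 = 6 ≡ 0 (mod 2).
  s_3 = 0 + 0 + 1 + 1 + 1 + 1 + 0 + 1 = 5 ≡ 1 (mod 2).
  s_4 = 0 + 0 + 1 + 1 + 1 + 1 + 0 + 1 = 5 ≡ 1 (mod 2).
s = (0, 0, 1, 1)^T — this equals column 3 of H (binary 0011), so error is at position 3.
Correct: flip bit 3 of r = 000111111111001 to get c = 001111111111001.


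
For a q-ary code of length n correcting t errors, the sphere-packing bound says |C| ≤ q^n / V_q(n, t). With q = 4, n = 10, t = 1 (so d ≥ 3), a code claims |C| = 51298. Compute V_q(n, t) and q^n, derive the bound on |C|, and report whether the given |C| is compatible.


V_q(n, t) = 31, q^n = 1048576, Hamming bound = 33825, |C| = 51298 > bound (violated).

Step 1: Compute V_q(n, t) = Σ_{j=0}^1 C(n, j) (q−1)^j.
  j = 0: C(10,0)·(3)^0 = 1·1 = 1.
  j = 1: C(10,1)·(3)^1 = 10·3 = 30.
  V_q(n, t) = 1 + 30 = 31.
Step 2: q^n = 4^10 = 1048576.
Step 3: Hamming bound ⌊q^n / V_q(n,t)⌋ = ⌊1048576/31⌋ = 33825.
Step 4: Compare |C| = 51298 to 33825: violated.
The claimed |C| lies above the Hamming bound, so no 4-ary code of length 10 with d ≥ 3 can have 51298 codewords.


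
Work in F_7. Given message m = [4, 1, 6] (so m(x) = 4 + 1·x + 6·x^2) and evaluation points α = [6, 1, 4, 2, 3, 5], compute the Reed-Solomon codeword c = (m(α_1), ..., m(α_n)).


c = [2, 4, 6, 2, 5, 5]

Message polynomial: m(x) = 4 + 1·x + 6·x^2 (mod 7).
For each evaluation point α_i, compute m(α_i) mod 7:
  α_1 = 6: Horner steps 6 → 2 → 2, so m(6) = 2.
  α_2 = 1: Horner steps 6 → 0 → 4, so m(1) = 4.
  α_3 = 4: Horner steps 6 → 4 → 6, so m(4) = 6.
  α_4 = 2: Horner steps 6 → 6 → 2, so m(2) = 2.
  α_5 = 3: Horner steps 6 → 5 → 5, so m(3) = 5.
  α_6 = 5: Horner steps 6 → 3 → 5, so m(5) = 5.
Codeword c = [2, 4, 6, 2, 5, 5] ∈ F_7^6.


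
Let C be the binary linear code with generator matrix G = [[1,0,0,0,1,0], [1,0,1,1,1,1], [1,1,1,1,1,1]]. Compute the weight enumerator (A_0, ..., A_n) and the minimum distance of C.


Weight distribution: A_0 = 1, A_1 = 1, A_2 = 1, A_3 = 2, A_4 = 1, A_5 = 1, A_6 = 1. Minimum distance d = 1.

Enumerate all 2^3 = 8 messages m ∈ F_2^3.
For each, compute codeword c = mG in F_2^6, then tally its weight.
  m = 000 → c = 000000, weight = 0.
  m = 100 → c = 100010, weight = 2.
  m = 010 → c = 101111, weight = 5.
  m = 110 → c = 001101, weight = 3.
  m = 001 → c = 111111, weight = 6.
  m = 101 → c = 011101, weight = 4.
  m = 011 → c = 010000, weight = 1.
  m = 111 → c = 110010, weight = 3.
Tally weights:
  weight 0: 1 codewords.
  weight 1: 1 codewords.
  weight 2: 1 codewords.
  weight 3: 2 codewords.
  weight 4: 1 codewords.
  weight 5: 1 codewords.
  weight 6: 1 codewords.
Minimum distance d = smallest w > 0 with A_w > 0 = 1.
Sanity: Σ A_w = 8 = 2^3 = 8 ✓.


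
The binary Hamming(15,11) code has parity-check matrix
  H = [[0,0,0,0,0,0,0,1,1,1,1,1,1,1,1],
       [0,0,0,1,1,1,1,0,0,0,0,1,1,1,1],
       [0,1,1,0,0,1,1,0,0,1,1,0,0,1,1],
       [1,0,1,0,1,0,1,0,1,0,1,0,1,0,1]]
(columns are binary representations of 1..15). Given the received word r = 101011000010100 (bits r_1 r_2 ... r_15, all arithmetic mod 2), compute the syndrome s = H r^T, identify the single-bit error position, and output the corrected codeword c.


s = (0, 1, 1, 1)^T, error position = 7, corrected codeword c = 101011100010100

Compute s = H r^T mod 2 one row at a time:
  s_1 = 0 + 0 + 0 + 1 + 0 + 1 + 0 + 0 = 2 ≡ 0 (mod 2).
  s_2 = 0 + 1 + 1 + 0 + 0 + 1 + 0 + 0 = 3 ≡ 1 (mod 2).
  s_3 = 0 + 1 + 1 + 0 + 0 + 1 + 0 + 0 = 3 ≡ 1 (mod 2).
  s_4 = 1 + 1 + 1 + 0 + 0 + 1 + 1 + 0 = 5 ≡ 1 (mod 2).
s = (0, 1, 1, 1)^T — this equals column 7 of H (binary 0111), so error is at position 7.
Correct: flip bit 7 of r = 101011000010100 to get c = 101011100010100.


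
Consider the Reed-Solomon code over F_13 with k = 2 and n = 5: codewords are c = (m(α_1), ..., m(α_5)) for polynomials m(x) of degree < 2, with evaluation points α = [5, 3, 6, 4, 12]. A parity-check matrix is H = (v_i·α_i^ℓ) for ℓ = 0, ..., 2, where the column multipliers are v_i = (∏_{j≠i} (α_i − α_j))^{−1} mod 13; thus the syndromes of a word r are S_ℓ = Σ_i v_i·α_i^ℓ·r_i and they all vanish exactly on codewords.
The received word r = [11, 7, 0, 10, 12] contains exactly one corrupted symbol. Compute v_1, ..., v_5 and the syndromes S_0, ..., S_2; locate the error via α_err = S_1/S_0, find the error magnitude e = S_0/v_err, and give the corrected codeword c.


S = (4, 3, 12), error at position 4, error magnitude e = 1, c = [11, 7, 0, 9, 12].

Step 1: column multipliers v_i = (∏_{j≠i}(α_i − α_j))^{−1} mod 13.
  i = 1 (α = 5): (5−3)(5−6)(5−4)(5−12) = 2·(−1)·1·(−7) = 14 ≡ 1, so v_1 = 1^{−1} = 1 (mod 13).
  i = 2 (α = 3): (3−5)(3−6)(3−4)(3−12) = (−2)·(−3)·(−1)·(−9) = 54 ≡ 2, so v_2 = 2^{−1} = 7 (mod 13).
  i = 3 (α = 6): (6−5)(6−3)(6−4)(6−12) = 1·3·2·(−6) = −36 ≡ 3, so v_3 = 3^{−1} = 9 (mod 13).
  i = 4 (α = 4): (4−5)(4−3)(4−6)(4−12) = (−1)·1·(−2)·(−8) = −16 ≡ 10, so v_4 = 10^{−1} = 4 (mod 13).
  i = 5 (α = 12): (12−5)(12−3)(12−6)(12−4) = 7·9·6·8 = 3024 ≡ 8, so v_5 = 8^{−1} = 5 (mod 13).
  v = [1, 7, 9, 4, 5].
Step 2: syndromes of r = [11, 7, 0, 10, 12] (all sums mod 13).
  S_0 = Σ v_i r_i = 1·11 + 7·7 + 9·0 + 4·10 + 5·12 = 160 ≡ 4.
  S_1 = Σ v_i α_i r_i = 1·5·11 + 7·3·7 + 9·6·0 + 4·4·10 + 5·12·12 = 1082 ≡ 3.
  α_i^2 mod 13 = [12, 9, 10, 3, 1].
  S_2 = Σ v_i α_i^2 r_i = 1·12·11 + 7·9·7 + 9·10·0 + 4·3·10 + 5·1·12 = 753 ≡ 12.
  S = (4, 3, 12) ≠ 0, so r is not a codeword (an error is present).
Step 3: locate the error. For a single error e at position i, S_ℓ = v_i·e·α_i^ℓ, so α_err = S_1/S_0.
  S_0^{−1} = 4^{−1} = 10 (mod 13), so α_err = 3·10 = 30 ≡ 4 = α_4. Error position i = 4.
  Consistency check: S_2/S_1 = 12·9 = 108 ≡ 4 = α_err ✓ (single-error assumption holds).
Step 4: error magnitude e = S_0/v_4 = S_0·∏_{j≠4}(α_4 − α_j) = 4·10 = 40 ≡ 1 (mod 13).
Step 5: correct position 4: c_4 = r_4 − e = 10 − 1 ≡ 9 (mod 13). Hence c = [11, 7, 0, 9, 12].
  Check: interpolating c through the α_i gives m(x) = 1 + 2·x (degree < 2) with m(α_i) = c_i for every i, so c is indeed a codeword.


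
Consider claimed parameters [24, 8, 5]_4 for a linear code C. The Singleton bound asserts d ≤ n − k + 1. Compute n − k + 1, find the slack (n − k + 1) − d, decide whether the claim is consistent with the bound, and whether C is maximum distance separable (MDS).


Singleton RHS = n − k + 1 = 17, slack = 12, bound satisfied, not MDS.

Singleton bound: d ≤ n − k + 1.
Here n = 24, k = 8, so n − k + 1 = 17.
Given d = 5, check d ≤ 17: YES.
Slack = (n − k + 1) − d = 12.
The code is NOT MDS (slack = 12 > 0).
Description: the claimed parameters are [24, 8, 5]_4; such a code would be non-MDS.


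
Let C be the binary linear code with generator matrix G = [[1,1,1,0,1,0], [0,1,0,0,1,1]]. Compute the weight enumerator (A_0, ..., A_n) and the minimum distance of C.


Weight distribution: A_0 = 1, A_3 = 2, A_4 = 1. Minimum distance d = 3.

Enumerate all 2^2 = 4 messages m ∈ F_2^2.
For each, compute codeword c = mG in F_2^6, then tally its weight.
  m = 00 → c = 000000, weight = 0.
  m = 10 → c = 111010, weight = 4.
  m = 01 → c = 010011, weight = 3.
  m = 11 → c = 101001, weight = 3.
Tally weights:
  weight 0: 1 codewords.
  weight 3: 2 codewords.
  weight 4: 1 codewords.
Minimum distance d = smallest w > 0 with A_w > 0 = 3.
Sanity: Σ A_w = 4 = 2^2 = 4 ✓.


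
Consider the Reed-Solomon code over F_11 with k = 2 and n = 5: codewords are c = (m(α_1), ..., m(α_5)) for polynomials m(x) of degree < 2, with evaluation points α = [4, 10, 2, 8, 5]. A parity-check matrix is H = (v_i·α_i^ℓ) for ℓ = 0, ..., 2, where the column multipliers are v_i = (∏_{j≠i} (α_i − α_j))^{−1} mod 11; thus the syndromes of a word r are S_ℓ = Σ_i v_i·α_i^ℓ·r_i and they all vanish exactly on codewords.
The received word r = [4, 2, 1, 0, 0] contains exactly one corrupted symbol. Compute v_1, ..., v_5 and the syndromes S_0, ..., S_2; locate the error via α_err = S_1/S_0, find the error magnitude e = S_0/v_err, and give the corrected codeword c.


S = (10, 3, 2), error at position 4, error magnitude e = 1, c = [4, 2, 1, 10, 0].

Step 1: column multipliers v_i = (∏_{j≠i}(α_i − α_j))^{−1} mod 11.
  i = 1 (α = 4): (4−10)(4−2)(4−8)(4−5) = (−6)·2·(−4)·(−1) = −48 ≡ 7, so v_1 = 7^{−1} = 8 (mod 11).
  i = 2 (α = 10): (10−4)(10−2)(10−8)(10−5) = 6·8·2·5 = 480 ≡ 7, so v_2 = 7^{−1} = 8 (mod 11).
  i = 3 (α = 2): (2−4)(2−10)(2−8)(2−5) = (−2)·(−8)·(−6)·(−3) = 288 ≡ 2, so v_3 = 2^{−1} = 6 (mod 11).
  i = 4 (α = 8): (8−4)(8−10)(8−2)(8−5) = 4·(−2)·6·3 = −144 ≡ 10, so v_4 = 10^{−1} = 10 (mod 11).
  i = 5 (α = 5): (5−4)(5−10)(5−2)(5−8) = 1·(−5)·3·(−3) = 45 ≡ 1, so v_5 = 1^{−1} = 1 (mod 11).
  v = [8, 8, 6, 10, 1].
Step 2: syndromes of r = [4, 2, 1, 0, 0] (all sums mod 11).
  S_0 = Σ v_i r_i = 8·4 + 8·2 + 6·1 + 10·0 + 1·0 = 54 ≡ 10.
  S_1 = Σ v_i α_i r_i = 8·4·4 + 8·10·2 + 6·2·1 + 10·8·0 + 1·5·0 = 300 ≡ 3.
  α_i^2 mod 11 = [5, 1, 4, 9, 3].
  S_2 = Σ v_i α_i^2 r_i = 8·5·4 + 8·1·2 + 6·4·1 + 10·9·0 + 1·3·0 = 200 ≡ 2.
  S = (10, 3, 2) ≠ 0, so r is not a codeword (an error is present).
Step 3: locate the error. For a single error e at position i, S_ℓ = v_i·e·α_i^ℓ, so α_err = S_1/S_0.
  S_0^{−1} = 10^{−1} = 10 (mod 11), so α_err = 3·10 = 30 ≡ 8 = α_4. Error position i = 4.
  Consistency check: S_2/S_1 = 2·4 = 8 ≡ 8 = α_err ✓ (single-error assumption holds).
Step 4: error magnitude e = S_0/v_4 = S_0·∏_{j≠4}(α_4 − α_j) = 10·10 = 100 ≡ 1 (mod 11).
Step 5: correct position 4: c_4 = r_4 − e = 0 − 1 ≡ 10 (mod 11). Hence c = [4, 2, 1, 10, 0].
  Check: interpolating c through the α_i gives m(x) = 9 + 7·x (degree < 2) with m(α_i) = c_i for every i, so c is indeed a codeword.


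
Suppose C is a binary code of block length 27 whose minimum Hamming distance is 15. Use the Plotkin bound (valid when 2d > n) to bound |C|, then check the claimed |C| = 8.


Plotkin bound M ≤ 10; given |C| = 8 ≤ bound (satisfied).

Check applicability: 2d = 30, n = 27.
2d − n = 3 > 0, so Plotkin applies.
Compute d/(2d−n) = 15/3 ≈ 5.0000.
⌊d/(2d−n)⌋ = 5.
Plotkin bound: M ≤ 2·5 = 10.
Given |C| = 8, check: satisfied.
This |C| is below the Plotkin bound.


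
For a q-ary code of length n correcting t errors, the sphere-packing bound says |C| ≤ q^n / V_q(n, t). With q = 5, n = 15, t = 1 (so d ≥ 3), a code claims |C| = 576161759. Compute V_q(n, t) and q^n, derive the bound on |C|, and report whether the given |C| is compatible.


V_q(n, t) = 61, q^n = 30517578125, Hamming bound = 500288165, |C| = 576161759 > bound (violated).

Step 1: Compute V_q(n, t) = Σ_{j=0}^1 C(n, j) (q−1)^j.
  j = 0: C(15,0)·(4)^0 = 1·1 = 1.
  j = 1: C(15,1)·(4)^1 = 15·4 = 60.
  V_q(n, t) = 1 + 60 = 61.
Step 2: q^n = 5^15 = 30517578125.
Step 3: Hamming bound ⌊q^n / V_q(n,t)⌋ = ⌊30517578125/61⌋ = 500288165.
Step 4: Compare |C| = 576161759 to 500288165: violated.
The claimed |C| lies above the Hamming bound, so no 5-ary code of length 15 with d ≥ 3 can have 576161759 codewords.


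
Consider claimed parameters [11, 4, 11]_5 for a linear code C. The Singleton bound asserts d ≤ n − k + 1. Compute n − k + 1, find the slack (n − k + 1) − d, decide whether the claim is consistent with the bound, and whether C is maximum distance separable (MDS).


Singleton RHS = n − k + 1 = 8, slack = -3, bound violated (no such code; not MDS).

Singleton bound: d ≤ n − k + 1.
Here n = 11, k = 4, so n − k + 1 = 8.
Given d = 11, check d ≤ 8: NO.
Slack = (n − k + 1) − d = -3.
The slack is negative: d = 11 exceeds n − k + 1 = 8 by 3, so the Singleton bound is violated and no linear [11, 4, 11]_5 code can exist. In particular it is not MDS (MDS requires d = n − k + 1 exactly).
Description: the claimed parameters are [11, 4, 11]_5; such a code would be impossible (violates the Singleton bound).


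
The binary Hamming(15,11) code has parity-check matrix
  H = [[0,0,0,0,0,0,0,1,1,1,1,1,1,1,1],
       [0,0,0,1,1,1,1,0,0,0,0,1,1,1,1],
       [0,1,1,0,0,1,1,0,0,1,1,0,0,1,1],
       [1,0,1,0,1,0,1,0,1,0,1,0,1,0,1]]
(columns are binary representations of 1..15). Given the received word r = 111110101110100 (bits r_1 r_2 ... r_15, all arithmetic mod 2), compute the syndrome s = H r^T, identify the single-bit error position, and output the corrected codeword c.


s = (0, 0, 1, 1)^T, error position = 3, corrected codeword c = 110110101110100

Compute s = H r^T mod 2 one row at a time:
  s_1 = 0 + 1 + 1 + 1 + 0 + 1 + 0 + 0 = 4 ≡ 0 (mod 2).
  s_2 = 1 + 1 + 0 + 1 + 0 + 1 + 0 + 0 = 4 ≡ 0 (mod 2).
  s_3 = 1 + 1 + 0 + 1 + 1 + 1 + 0 + 0 = 5 ≡ 1 (mod 2).
  s_4 = 1 + 1 + 1 + 1 + 1 + 1 + 1 + 0 = 7 ≡ 1 (mod 2).
s = (0, 0, 1, 1)^T — this equals column 3 of H (binary 0011), so error is at position 3.
Correct: flip bit 3 of r = 111110101110100 to get c = 110110101110100.


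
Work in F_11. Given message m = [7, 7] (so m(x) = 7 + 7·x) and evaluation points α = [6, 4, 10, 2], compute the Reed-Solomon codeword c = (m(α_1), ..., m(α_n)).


c = [5, 2, 0, 10]

Message polynomial: m(x) = 7 + 7·x (mod 11).
For each evaluation point α_i, compute m(α_i) mod 11:
  α_1 = 6: Horner steps 7 → 5, so m(6) = 5.
  α_2 = 4: Horner steps 7 → 2, so m(4) = 2.
  α_3 = 10: Horner steps 7 → 0, so m(10) = 0.
  α_4 = 2: Horner steps 7 → 10, so m(2) = 10.
Codeword c = [5, 2, 0, 10] ∈ F_11^4.


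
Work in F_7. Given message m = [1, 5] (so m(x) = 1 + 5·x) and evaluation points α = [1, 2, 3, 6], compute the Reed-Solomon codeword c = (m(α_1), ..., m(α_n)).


c = [6, 4, 2, 3]

Message polynomial: m(x) = 1 + 5·x (mod 7).
For each evaluation point α_i, compute m(α_i) mod 7:
  α_1 = 1: Horner steps 5 → 6, so m(1) = 6.
  α_2 = 2: Horner steps 5 → 4, so m(2) = 4.
  α_3 = 3: Horner steps 5 → 2, so m(3) = 2.
  α_4 = 6: Horner steps 5 → 3, so m(6) = 3.
Codeword c = [6, 4, 2, 3] ∈ F_7^4.


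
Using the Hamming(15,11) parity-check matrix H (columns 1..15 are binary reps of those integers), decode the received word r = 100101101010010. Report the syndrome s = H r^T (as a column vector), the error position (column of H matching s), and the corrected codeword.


s = (1, 0, 0, 0)^T, error position = 8, corrected codeword c = 100101111010010

Compute s = H r^T mod 2 one row at a time:
  s_1 = 0 + 1 + 0 + 1 + 0 + 0 + 1 + 0 = 3 ≡ 1 (mod 2).
  s_2 = 1 + 0 + 1 + 1 + 0 + 0 + 1 + 0 = 4 ≡ 0 (mod 2).
  s_3 = 0 + 0 + 1 + 1 + 0 + 1 + 1 + 0 = 4 ≡ 0 (mod 2).
  s_4 = 1 + 0 + 0 + 1 + 1 + 1 + 0 + 0 = 4 ≡ 0 (mod 2).
s = (1, 0, 0, 0)^T — this equals column 8 of H (binary 1000), so error is at position 8.
Correct: flip bit 8 of r = 100101101010010 to get c = 100101111010010.
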